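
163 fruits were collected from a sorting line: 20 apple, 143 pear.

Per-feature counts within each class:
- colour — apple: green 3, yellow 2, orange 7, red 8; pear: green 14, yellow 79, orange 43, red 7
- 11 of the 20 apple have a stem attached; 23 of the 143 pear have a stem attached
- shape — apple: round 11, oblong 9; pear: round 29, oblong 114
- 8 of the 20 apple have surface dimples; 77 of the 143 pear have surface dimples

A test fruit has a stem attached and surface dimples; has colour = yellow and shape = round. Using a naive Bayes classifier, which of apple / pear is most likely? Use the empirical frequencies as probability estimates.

apple: (20/163) × (2/20) × (11/20) × (11/20) × (8/20) ≈ 0.00148466
pear: (143/163) × (79/143) × (23/143) × (29/143) × (77/143) ≈ 0.00851232
Highest score → pear.

pear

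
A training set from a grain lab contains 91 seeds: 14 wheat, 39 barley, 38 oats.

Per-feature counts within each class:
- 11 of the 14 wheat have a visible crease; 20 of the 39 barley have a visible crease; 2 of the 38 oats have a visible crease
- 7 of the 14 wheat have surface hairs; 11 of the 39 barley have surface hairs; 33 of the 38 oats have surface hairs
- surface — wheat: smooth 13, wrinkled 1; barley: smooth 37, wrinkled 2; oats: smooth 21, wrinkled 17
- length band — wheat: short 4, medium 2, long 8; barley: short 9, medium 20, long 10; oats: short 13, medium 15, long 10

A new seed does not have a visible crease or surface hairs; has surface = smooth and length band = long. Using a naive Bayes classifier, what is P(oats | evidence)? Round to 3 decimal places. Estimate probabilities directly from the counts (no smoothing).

0.143

wheat: (14/91) × (3/14) × (7/14) × (13/14) × (8/14) ≈ 0.00874636
barley: (39/91) × (19/39) × (28/39) × (37/39) × (10/39) ≈ 0.0364652
oats: (38/91) × (36/38) × (5/38) × (21/38) × (10/38) ≈ 0.00757007
P(oats | x) = 0.00757007 / 0.05278163 ≈ 0.143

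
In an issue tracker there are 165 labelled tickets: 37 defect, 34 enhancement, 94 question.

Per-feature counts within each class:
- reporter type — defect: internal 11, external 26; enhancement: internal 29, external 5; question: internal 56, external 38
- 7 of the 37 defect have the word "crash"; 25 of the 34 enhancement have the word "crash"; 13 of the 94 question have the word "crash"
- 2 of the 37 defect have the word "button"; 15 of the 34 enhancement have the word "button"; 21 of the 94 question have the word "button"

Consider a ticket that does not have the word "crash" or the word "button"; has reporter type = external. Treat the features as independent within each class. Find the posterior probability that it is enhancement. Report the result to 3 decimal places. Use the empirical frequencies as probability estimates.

defect: (37/165) × (26/37) × (30/37) × (35/37) ≈ 0.120858
enhancement: (34/165) × (5/34) × (9/34) × (19/34) ≈ 0.00448254
question: (94/165) × (38/94) × (81/94) × (73/94) ≈ 0.154117
P(enhancement | x) = 0.00448254 / 0.27945754 ≈ 0.016

0.016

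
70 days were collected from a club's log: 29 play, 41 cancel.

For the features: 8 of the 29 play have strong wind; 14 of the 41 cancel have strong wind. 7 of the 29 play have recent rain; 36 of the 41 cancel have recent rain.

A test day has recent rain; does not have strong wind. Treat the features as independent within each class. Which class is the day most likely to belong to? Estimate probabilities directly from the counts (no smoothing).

cancel

play: (29/70) × (21/29) × (7/29) ≈ 0.0724138
cancel: (41/70) × (27/41) × (36/41) ≈ 0.338676
Highest score → cancel.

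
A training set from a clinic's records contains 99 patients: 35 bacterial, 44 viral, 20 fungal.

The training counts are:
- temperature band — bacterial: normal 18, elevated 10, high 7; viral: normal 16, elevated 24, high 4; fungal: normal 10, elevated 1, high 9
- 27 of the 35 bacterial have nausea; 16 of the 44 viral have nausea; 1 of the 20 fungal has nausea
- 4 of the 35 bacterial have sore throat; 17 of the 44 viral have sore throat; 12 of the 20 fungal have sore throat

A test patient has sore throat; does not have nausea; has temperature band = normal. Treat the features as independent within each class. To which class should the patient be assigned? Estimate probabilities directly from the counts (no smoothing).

bacterial: (35/99) × (18/35) × (8/35) × (4/35) ≈ 0.00474954
viral: (44/99) × (16/44) × (28/44) × (17/44) ≈ 0.0397362
fungal: (20/99) × (10/20) × (19/20) × (12/20) ≈ 0.0575758
Highest score → fungal.

fungal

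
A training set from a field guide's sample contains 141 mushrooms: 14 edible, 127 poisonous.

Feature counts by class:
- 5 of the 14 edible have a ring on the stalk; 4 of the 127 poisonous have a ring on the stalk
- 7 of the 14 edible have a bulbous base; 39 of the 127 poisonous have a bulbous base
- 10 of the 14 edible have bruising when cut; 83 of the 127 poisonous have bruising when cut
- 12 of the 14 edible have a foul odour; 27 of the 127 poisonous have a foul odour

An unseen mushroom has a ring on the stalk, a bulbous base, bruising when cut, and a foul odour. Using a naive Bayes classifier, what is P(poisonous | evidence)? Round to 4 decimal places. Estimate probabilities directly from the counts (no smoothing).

edible: (14/141) × (5/14) × (7/14) × (10/14) × (12/14) ≈ 0.0108554
poisonous: (127/141) × (4/127) × (39/127) × (83/127) × (27/127) ≈ 0.00121042
P(poisonous | x) = 0.00121042 / 0.01206582 ≈ 0.1003

0.1003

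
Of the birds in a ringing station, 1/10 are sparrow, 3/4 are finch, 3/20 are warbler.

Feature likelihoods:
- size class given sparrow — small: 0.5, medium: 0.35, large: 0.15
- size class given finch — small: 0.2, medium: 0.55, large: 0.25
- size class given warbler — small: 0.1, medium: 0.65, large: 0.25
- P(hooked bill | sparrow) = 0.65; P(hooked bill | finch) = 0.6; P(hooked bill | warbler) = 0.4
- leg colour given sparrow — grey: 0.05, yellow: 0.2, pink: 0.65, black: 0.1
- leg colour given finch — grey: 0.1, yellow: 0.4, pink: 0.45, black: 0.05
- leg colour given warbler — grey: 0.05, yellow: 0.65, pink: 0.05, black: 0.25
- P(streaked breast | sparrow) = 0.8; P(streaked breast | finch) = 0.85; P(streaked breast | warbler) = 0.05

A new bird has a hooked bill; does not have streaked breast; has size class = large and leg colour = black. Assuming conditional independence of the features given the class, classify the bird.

warbler

sparrow: 0.1 × 0.15 × 0.65 × 0.1 × (1−0.8) = 0.000195
finch: 0.75 × 0.25 × 0.6 × 0.05 × (1−0.85) = 0.00084375
warbler: 0.15 × 0.25 × 0.4 × 0.25 × (1−0.05) = 0.0035625
Highest score → warbler.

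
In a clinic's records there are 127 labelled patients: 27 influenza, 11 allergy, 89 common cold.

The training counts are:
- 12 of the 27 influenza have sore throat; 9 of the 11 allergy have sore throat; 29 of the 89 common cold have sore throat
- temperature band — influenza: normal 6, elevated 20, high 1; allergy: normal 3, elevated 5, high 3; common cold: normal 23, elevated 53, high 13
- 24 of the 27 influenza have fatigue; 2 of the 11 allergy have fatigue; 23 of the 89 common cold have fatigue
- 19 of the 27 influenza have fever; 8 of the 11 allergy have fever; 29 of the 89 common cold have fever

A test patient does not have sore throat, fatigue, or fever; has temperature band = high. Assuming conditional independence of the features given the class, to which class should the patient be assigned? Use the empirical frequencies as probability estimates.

influenza: (27/127) × (15/27) × (1/27) × (3/27) × (8/27) ≈ 0.000144015
allergy: (11/127) × (2/11) × (3/11) × (9/11) × (3/11) ≈ 0.00095837
common cold: (89/127) × (60/89) × (13/89) × (66/89) × (60/89) ≈ 0.0344998
Highest score → common cold.

common cold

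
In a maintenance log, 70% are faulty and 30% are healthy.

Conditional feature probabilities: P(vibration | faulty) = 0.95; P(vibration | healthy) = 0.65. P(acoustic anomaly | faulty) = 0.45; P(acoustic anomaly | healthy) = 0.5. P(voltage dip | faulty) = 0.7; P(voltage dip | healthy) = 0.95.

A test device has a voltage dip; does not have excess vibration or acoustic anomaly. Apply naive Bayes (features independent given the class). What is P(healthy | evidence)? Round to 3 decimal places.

faulty: 0.7 × (1−0.95) × (1−0.45) × 0.7 = 0.013475
healthy: 0.3 × (1−0.65) × (1−0.5) × 0.95 = 0.049875
P(healthy | x) = 0.049875 / 0.06335 ≈ 0.787

0.787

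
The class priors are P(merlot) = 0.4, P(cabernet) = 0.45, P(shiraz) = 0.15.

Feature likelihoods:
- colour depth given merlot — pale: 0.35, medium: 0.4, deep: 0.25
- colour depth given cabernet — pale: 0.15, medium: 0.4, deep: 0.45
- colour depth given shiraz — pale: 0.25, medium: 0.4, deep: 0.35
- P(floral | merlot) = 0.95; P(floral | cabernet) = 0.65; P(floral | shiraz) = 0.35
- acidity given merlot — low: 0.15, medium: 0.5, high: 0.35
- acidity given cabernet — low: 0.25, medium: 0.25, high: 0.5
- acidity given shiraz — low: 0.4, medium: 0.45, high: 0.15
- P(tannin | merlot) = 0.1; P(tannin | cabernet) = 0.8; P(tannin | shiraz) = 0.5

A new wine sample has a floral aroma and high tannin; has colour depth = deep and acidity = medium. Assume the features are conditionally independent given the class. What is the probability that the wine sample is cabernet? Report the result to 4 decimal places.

0.7477

merlot: 0.4 × 0.25 × 0.95 × 0.5 × 0.1 = 0.00475
cabernet: 0.45 × 0.45 × 0.65 × 0.25 × 0.8 = 0.026325
shiraz: 0.15 × 0.35 × 0.35 × 0.45 × 0.5 = 0.004134375
P(cabernet | x) = 0.026325 / 0.035209375 ≈ 0.7477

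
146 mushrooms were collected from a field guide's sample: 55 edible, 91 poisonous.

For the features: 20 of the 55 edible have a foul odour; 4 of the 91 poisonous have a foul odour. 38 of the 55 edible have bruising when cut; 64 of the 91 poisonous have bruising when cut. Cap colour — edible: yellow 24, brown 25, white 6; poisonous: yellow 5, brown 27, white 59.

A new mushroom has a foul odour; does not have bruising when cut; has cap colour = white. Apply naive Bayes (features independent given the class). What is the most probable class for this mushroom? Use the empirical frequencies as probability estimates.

edible: (55/146) × (20/55) × (17/55) × (6/55) ≈ 0.00461904
poisonous: (91/146) × (4/91) × (27/91) × (59/91) ≈ 0.00527036
Highest score → poisonous.

poisonous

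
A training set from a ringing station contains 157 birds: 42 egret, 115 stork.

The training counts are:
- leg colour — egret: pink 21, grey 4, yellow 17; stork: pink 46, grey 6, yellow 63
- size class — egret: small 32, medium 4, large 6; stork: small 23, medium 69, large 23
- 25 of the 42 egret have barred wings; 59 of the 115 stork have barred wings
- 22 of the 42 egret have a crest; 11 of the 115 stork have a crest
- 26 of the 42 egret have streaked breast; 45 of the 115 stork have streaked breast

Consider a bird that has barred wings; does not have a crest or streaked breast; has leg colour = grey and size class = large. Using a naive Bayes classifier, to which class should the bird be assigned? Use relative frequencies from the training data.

egret: (42/157) × (4/42) × (6/42) × (25/42) × (20/42) × (16/42) ≈ 0.000393011
stork: (115/157) × (6/115) × (23/115) × (59/115) × (104/115) × (70/115) ≈ 0.0021586
Highest score → stork.

stork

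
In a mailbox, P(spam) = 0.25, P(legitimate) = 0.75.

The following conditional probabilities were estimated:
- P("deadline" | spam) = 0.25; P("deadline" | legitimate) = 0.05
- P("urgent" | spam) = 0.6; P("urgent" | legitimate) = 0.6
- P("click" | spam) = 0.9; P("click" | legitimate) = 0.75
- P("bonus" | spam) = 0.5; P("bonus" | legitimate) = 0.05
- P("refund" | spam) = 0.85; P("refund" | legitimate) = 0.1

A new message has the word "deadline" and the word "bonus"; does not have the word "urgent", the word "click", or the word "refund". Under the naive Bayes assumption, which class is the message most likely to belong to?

spam: 0.25 × 0.25 × (1−0.6) × (1−0.9) × 0.5 × (1−0.85) = 0.0001875
legitimate: 0.75 × 0.05 × (1−0.6) × (1−0.75) × 0.05 × (1−0.1) = 0.00016875
Highest score → spam.

spam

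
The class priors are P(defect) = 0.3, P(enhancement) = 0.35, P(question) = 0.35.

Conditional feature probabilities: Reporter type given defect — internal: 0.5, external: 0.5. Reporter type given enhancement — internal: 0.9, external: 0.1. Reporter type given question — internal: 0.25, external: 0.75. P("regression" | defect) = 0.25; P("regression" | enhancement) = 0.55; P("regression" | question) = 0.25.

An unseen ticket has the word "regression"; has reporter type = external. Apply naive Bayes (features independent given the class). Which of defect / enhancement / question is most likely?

defect: 0.3 × 0.5 × 0.25 = 0.0375
enhancement: 0.35 × 0.1 × 0.55 = 0.01925
question: 0.35 × 0.75 × 0.25 = 0.065625
Highest score → question.

question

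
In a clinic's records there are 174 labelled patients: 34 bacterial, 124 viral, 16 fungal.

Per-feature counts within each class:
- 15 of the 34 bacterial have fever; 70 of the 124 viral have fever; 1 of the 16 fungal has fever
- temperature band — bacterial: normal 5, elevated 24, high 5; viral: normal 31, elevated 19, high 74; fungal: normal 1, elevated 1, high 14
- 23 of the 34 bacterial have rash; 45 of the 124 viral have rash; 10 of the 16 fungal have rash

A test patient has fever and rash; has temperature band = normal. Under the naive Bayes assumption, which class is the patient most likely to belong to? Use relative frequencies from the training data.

bacterial: (34/174) × (15/34) × (5/34) × (23/34) ≈ 0.00857595
viral: (124/174) × (70/124) × (31/124) × (45/124) ≈ 0.0364989
fungal: (16/174) × (1/16) × (1/16) × (10/16) ≈ 0.000224497
Highest score → viral.

viral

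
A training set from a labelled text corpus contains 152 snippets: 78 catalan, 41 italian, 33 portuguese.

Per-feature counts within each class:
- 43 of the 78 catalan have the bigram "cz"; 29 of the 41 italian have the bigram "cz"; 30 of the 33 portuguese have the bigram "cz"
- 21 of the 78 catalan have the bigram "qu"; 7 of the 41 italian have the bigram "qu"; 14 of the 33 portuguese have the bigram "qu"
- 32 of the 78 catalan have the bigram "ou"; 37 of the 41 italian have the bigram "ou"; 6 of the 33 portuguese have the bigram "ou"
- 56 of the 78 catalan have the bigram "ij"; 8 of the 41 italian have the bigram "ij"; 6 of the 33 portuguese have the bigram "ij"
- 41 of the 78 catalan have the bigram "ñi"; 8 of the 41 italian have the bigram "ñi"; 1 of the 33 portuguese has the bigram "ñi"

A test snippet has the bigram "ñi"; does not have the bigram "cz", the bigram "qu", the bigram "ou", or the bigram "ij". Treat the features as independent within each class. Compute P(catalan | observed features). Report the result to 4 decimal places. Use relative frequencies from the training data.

0.9226

catalan: (78/152) × (35/78) × (57/78) × (46/78) × (22/78) × (41/78) ≈ 0.0147125
italian: (41/152) × (12/41) × (34/41) × (4/41) × (33/41) × (8/41) ≈ 0.0010031
portuguese: (33/152) × (3/33) × (19/33) × (27/33) × (27/33) × (1/33) ≈ 0.000230517
P(catalan | x) = 0.0147125 / 0.015946117 ≈ 0.9226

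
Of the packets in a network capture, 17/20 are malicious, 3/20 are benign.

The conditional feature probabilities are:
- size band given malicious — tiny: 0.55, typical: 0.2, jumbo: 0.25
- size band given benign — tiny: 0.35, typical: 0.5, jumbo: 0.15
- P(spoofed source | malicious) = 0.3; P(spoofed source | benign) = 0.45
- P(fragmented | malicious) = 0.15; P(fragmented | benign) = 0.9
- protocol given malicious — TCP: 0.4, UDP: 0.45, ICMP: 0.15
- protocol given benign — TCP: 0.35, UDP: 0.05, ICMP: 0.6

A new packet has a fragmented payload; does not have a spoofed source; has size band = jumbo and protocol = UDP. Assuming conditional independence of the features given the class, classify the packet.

malicious

malicious: 0.85 × 0.25 × (1−0.3) × 0.15 × 0.45 = 0.010040625
benign: 0.15 × 0.15 × (1−0.45) × 0.9 × 0.05 = 0.000556875
Highest score → malicious.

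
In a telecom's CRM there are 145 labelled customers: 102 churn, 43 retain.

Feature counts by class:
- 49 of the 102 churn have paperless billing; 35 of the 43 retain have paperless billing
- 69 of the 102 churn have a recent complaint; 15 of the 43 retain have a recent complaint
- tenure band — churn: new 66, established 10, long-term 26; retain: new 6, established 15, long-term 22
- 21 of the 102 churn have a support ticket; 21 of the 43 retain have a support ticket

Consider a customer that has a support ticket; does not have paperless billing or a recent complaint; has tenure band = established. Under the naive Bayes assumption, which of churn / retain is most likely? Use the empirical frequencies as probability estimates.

retain

churn: (102/145) × (53/102) × (33/102) × (10/102) × (21/102) ≈ 0.00238693
retain: (43/145) × (8/43) × (28/43) × (15/43) × (21/43) ≈ 0.00612048
Highest score → retain.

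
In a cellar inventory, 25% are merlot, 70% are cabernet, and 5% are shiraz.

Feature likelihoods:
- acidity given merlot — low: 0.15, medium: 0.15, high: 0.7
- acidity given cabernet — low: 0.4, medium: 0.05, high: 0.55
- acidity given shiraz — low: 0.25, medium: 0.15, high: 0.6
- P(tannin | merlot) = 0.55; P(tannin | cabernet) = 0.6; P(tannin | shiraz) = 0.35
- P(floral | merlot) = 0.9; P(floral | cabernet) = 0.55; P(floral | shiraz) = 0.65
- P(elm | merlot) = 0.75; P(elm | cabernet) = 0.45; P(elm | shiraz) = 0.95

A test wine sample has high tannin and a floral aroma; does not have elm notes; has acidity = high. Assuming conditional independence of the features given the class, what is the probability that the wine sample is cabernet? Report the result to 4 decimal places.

0.7606

merlot: 0.25 × 0.7 × 0.55 × 0.9 × (1−0.75) = 0.02165625
cabernet: 0.7 × 0.55 × 0.6 × 0.55 × (1−0.45) = 0.0698775
shiraz: 0.05 × 0.6 × 0.35 × 0.65 × (1−0.95) = 0.00034125
P(cabernet | x) = 0.0698775 / 0.091875 ≈ 0.7606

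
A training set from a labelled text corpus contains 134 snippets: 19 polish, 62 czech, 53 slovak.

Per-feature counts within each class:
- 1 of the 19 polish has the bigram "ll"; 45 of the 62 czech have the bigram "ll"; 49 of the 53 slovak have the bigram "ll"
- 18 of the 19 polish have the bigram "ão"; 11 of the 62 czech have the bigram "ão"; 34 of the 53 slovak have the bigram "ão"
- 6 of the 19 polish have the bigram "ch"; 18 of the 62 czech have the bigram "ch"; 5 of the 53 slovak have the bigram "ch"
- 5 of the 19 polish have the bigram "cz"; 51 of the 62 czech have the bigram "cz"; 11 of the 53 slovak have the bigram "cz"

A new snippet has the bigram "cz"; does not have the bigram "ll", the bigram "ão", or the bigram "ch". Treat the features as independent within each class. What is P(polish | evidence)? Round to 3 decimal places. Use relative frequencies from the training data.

0.020

polish: (19/134) × (18/19) × (1/19) × (13/19) × (5/19) ≈ 0.00127298
czech: (62/134) × (17/62) × (51/62) × (44/62) × (51/62) ≈ 0.0609203
slovak: (53/134) × (4/53) × (19/53) × (48/53) × (11/53) ≈ 0.00201148
P(polish | x) = 0.00127298 / 0.06420476 ≈ 0.020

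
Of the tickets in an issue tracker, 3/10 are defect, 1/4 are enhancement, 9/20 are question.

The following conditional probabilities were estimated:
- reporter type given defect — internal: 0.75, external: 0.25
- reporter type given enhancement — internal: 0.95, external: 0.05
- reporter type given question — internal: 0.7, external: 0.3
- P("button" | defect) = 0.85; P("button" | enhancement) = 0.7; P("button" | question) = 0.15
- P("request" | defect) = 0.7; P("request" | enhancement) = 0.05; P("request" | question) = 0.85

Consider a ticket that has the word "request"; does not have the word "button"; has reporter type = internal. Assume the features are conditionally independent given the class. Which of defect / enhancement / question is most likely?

defect: 0.3 × 0.75 × (1−0.85) × 0.7 = 0.023625
enhancement: 0.25 × 0.95 × (1−0.7) × 0.05 = 0.0035625
question: 0.45 × 0.7 × (1−0.15) × 0.85 = 0.2275875
Highest score → question.

question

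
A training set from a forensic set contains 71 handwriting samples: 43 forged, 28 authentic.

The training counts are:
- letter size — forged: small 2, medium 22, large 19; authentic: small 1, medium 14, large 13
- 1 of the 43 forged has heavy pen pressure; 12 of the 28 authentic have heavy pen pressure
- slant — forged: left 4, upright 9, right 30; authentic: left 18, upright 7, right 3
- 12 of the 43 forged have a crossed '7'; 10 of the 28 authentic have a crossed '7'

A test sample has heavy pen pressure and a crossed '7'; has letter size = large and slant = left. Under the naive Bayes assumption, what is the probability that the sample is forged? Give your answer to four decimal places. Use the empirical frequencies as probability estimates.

forged: (43/71) × (19/43) × (1/43) × (4/43) × (12/43) ≈ 0.000161559
authentic: (28/71) × (13/28) × (12/28) × (18/28) × (10/28) ≈ 0.0180163
P(forged | x) = 0.000161559 / 0.018177859 ≈ 0.0089

0.0089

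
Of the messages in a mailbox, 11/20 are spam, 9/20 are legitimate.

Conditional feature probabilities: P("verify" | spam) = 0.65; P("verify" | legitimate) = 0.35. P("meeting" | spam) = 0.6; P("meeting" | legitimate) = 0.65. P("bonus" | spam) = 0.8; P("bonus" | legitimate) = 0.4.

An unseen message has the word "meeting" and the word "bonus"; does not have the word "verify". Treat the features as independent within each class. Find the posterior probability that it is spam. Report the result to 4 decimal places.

spam: 0.55 × (1−0.65) × 0.6 × 0.8 = 0.0924
legitimate: 0.45 × (1−0.35) × 0.65 × 0.4 = 0.07605
P(spam | x) = 0.0924 / 0.16845 ≈ 0.5485

0.5485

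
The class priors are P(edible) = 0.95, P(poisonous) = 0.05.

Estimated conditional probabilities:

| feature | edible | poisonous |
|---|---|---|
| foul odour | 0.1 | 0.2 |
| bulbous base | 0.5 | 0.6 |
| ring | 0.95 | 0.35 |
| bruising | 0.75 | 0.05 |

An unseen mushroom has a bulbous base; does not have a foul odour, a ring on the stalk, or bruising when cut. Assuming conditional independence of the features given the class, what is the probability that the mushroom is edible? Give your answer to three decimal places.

0.265

edible: 0.95 × (1−0.1) × 0.5 × (1−0.95) × (1−0.75) = 0.00534375
poisonous: 0.05 × (1−0.2) × 0.6 × (1−0.35) × (1−0.05) = 0.01482
P(edible | x) = 0.00534375 / 0.02016375 ≈ 0.265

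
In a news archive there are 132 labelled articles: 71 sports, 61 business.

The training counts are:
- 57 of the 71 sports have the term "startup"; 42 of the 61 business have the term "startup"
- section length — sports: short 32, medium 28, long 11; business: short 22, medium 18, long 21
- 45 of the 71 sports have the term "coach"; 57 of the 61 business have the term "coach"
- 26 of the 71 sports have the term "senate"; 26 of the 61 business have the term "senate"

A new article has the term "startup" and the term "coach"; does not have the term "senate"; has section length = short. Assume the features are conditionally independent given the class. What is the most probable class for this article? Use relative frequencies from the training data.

sports

sports: (71/132) × (57/71) × (32/71) × (45/71) × (45/71) ≈ 0.0781809
business: (61/132) × (42/61) × (22/61) × (57/61) × (35/61) ≈ 0.061525
Highest score → sports.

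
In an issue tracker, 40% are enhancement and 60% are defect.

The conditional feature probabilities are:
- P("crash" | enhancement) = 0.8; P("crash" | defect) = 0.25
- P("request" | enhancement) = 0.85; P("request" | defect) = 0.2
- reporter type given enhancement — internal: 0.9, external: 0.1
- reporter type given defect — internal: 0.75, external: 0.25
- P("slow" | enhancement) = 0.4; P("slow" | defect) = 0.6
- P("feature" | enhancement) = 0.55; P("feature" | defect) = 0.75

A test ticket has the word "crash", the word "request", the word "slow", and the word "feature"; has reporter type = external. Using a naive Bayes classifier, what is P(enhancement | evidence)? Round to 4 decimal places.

0.6394

enhancement: 0.4 × 0.8 × 0.85 × 0.1 × 0.4 × 0.55 = 0.005984
defect: 0.6 × 0.25 × 0.2 × 0.25 × 0.6 × 0.75 = 0.003375
P(enhancement | x) = 0.005984 / 0.009359 ≈ 0.6394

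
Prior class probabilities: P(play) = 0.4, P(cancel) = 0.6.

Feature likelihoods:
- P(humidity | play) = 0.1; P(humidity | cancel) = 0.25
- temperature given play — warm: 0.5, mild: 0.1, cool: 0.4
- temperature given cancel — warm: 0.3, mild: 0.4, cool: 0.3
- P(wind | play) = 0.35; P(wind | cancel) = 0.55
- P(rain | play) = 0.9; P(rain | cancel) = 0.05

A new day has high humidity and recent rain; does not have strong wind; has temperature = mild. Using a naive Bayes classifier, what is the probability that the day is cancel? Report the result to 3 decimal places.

0.366

play: 0.4 × 0.1 × 0.1 × (1−0.35) × 0.9 = 0.00234
cancel: 0.6 × 0.25 × 0.4 × (1−0.55) × 0.05 = 0.00135
P(cancel | x) = 0.00135 / 0.00369 ≈ 0.366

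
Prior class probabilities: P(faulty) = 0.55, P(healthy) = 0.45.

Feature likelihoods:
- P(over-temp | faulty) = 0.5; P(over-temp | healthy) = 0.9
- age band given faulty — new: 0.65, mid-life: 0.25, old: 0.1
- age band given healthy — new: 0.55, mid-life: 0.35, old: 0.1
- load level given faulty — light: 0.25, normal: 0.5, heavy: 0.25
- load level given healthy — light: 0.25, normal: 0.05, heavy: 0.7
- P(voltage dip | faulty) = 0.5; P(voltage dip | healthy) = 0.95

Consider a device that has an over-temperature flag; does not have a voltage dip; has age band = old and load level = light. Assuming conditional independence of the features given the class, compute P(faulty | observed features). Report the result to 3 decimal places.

0.872

faulty: 0.55 × 0.5 × 0.1 × 0.25 × (1−0.5) = 0.0034375
healthy: 0.45 × 0.9 × 0.1 × 0.25 × (1−0.95) = 0.00050625
P(faulty | x) = 0.0034375 / 0.00394375 ≈ 0.872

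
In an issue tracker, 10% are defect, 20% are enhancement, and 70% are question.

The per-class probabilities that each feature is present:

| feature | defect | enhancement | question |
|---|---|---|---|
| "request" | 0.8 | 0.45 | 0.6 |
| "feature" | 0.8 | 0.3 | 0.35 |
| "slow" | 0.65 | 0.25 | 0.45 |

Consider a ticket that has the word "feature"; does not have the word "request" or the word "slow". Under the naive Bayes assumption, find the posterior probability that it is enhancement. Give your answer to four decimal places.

defect: 0.1 × (1−0.8) × 0.8 × (1−0.65) = 0.0056
enhancement: 0.2 × (1−0.45) × 0.3 × (1−0.25) = 0.02475
question: 0.7 × (1−0.6) × 0.35 × (1−0.45) = 0.0539
P(enhancement | x) = 0.02475 / 0.08425 ≈ 0.2938

0.2938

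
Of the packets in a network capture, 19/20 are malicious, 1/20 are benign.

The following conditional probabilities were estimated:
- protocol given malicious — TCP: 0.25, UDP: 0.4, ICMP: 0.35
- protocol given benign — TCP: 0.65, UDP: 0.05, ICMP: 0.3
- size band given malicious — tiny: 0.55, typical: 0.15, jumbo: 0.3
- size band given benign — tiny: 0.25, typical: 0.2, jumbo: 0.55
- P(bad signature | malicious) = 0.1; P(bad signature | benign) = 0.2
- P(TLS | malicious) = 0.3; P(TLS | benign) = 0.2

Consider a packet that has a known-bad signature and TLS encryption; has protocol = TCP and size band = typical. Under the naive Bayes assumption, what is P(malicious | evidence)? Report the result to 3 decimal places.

malicious: 0.95 × 0.25 × 0.15 × 0.1 × 0.3 = 0.00106875
benign: 0.05 × 0.65 × 0.2 × 0.2 × 0.2 = 0.00026
P(malicious | x) = 0.00106875 / 0.00132875 ≈ 0.804

0.804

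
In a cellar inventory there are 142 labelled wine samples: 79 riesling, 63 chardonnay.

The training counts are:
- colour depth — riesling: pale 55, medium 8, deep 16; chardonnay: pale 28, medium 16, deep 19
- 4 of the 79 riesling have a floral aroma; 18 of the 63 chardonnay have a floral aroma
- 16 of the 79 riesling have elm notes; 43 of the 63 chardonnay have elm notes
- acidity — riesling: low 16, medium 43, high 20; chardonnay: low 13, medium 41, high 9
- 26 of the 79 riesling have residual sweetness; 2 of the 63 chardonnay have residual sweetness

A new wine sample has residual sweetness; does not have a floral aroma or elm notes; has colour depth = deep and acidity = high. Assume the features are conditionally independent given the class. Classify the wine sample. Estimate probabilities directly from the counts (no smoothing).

riesling: (79/142) × (16/79) × (75/79) × (63/79) × (20/79) × (26/79) ≈ 0.00710769
chardonnay: (63/142) × (19/63) × (45/63) × (20/63) × (9/63) × (2/63) ≈ 0.0001376
Highest score → riesling.

riesling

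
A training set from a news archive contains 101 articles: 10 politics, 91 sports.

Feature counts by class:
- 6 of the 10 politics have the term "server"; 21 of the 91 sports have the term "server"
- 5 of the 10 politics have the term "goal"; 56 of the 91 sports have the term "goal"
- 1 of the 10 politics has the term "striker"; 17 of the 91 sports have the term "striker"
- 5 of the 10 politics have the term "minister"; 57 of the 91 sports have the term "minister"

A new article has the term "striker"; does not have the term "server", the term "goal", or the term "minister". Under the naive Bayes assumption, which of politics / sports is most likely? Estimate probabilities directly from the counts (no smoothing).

politics: (10/101) × (4/10) × (5/10) × (1/10) × (5/10) ≈ 0.000990099
sports: (91/101) × (70/91) × (35/91) × (17/91) × (34/91) ≈ 0.0186058
Highest score → sports.

sports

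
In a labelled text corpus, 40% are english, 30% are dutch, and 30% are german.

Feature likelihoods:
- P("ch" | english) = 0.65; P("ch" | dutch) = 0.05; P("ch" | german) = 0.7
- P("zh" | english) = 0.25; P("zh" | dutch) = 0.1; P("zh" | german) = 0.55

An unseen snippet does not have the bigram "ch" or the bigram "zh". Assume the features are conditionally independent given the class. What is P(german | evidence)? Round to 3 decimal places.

0.101

english: 0.4 × (1−0.65) × (1−0.25) = 0.105
dutch: 0.3 × (1−0.05) × (1−0.1) = 0.2565
german: 0.3 × (1−0.7) × (1−0.55) = 0.0405
P(german | x) = 0.0405 / 0.402 ≈ 0.101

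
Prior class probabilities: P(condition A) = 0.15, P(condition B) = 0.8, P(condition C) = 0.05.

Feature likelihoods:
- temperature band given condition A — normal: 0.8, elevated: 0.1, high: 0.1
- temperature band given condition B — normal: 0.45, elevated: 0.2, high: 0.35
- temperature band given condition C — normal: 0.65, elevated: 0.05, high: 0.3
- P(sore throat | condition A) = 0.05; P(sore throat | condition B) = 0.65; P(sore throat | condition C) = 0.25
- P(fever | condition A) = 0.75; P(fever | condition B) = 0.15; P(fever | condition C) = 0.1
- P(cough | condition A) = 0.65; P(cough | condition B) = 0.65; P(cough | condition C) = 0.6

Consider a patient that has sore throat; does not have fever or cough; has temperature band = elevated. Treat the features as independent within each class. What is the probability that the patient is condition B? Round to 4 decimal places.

condition A: 0.15 × 0.1 × 0.05 × (1−0.75) × (1−0.65) = 0.000065625
condition B: 0.8 × 0.2 × 0.65 × (1−0.15) × (1−0.65) = 0.03094
condition C: 0.05 × 0.05 × 0.25 × (1−0.1) × (1−0.6) = 0.000225
P(condition B | x) = 0.03094 / 0.031230625 ≈ 0.9907

0.9907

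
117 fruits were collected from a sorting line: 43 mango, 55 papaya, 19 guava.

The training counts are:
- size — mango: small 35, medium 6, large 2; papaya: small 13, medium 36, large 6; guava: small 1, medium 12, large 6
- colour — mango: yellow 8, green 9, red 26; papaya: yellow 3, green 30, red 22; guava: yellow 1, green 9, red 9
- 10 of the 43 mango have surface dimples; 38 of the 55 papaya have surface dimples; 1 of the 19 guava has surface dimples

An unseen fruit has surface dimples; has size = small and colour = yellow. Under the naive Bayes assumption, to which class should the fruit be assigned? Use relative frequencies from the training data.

mango

mango: (43/117) × (35/43) × (8/43) × (10/43) ≈ 0.012943
papaya: (55/117) × (13/55) × (3/55) × (38/55) ≈ 0.00418733
guava: (19/117) × (1/19) × (1/19) × (1/19) ≈ 0.0000236759
Highest score → mango.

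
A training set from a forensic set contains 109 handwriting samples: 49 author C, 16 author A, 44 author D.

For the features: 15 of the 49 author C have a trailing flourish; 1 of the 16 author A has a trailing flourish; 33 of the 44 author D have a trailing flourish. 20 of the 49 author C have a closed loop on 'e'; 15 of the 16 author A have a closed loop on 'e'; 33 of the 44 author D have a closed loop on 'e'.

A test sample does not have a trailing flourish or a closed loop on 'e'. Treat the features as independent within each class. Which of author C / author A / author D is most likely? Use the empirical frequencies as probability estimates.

author C: (49/109) × (34/49) × (29/49) ≈ 0.18461
author A: (16/109) × (15/16) × (1/16) ≈ 0.00860092
author D: (44/109) × (11/44) × (11/44) ≈ 0.0252294
Highest score → author C.

author C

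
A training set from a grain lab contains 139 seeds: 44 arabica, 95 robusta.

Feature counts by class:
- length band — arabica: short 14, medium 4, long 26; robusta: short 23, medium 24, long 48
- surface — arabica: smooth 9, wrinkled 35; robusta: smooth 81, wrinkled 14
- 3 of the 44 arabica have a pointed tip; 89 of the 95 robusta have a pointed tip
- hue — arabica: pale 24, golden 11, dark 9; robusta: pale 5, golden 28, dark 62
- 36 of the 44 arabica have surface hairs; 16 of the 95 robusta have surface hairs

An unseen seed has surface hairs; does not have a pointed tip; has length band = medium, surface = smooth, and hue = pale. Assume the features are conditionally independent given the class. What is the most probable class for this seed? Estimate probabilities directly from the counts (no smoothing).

arabica

arabica: (44/139) × (4/44) × (9/44) × (41/44) × (24/44) × (36/44) ≈ 0.00244779
robusta: (95/139) × (24/95) × (81/95) × (6/95) × (5/95) × (16/95) ≈ 0.0000824192
Highest score → arabica.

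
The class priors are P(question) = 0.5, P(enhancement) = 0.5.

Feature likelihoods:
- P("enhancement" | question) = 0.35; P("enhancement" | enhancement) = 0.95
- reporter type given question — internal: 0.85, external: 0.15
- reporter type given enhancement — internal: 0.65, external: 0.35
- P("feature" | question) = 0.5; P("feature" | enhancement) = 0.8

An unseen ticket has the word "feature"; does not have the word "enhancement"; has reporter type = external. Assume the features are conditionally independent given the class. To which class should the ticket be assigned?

question

question: 0.5 × (1−0.35) × 0.15 × 0.5 = 0.024375
enhancement: 0.5 × (1−0.95) × 0.35 × 0.8 = 0.007
Highest score → question.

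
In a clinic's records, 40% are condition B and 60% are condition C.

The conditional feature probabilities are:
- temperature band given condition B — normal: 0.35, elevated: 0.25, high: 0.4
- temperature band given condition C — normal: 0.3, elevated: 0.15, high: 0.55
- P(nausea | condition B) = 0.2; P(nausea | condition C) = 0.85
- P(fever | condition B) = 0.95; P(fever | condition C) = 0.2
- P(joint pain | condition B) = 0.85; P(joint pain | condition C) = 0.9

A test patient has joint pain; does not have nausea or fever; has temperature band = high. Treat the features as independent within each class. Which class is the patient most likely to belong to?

condition C

condition B: 0.4 × 0.4 × (1−0.2) × (1−0.95) × 0.85 = 0.00544
condition C: 0.6 × 0.55 × (1−0.85) × (1−0.2) × 0.9 = 0.03564
Highest score → condition C.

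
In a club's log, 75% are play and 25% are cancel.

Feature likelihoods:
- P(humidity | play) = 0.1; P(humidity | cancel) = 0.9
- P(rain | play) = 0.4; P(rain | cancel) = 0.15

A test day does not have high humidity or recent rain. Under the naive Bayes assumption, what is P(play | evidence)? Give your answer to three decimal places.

0.950

play: 0.75 × (1−0.1) × (1−0.4) = 0.405
cancel: 0.25 × (1−0.9) × (1−0.15) = 0.02125
P(play | x) = 0.405 / 0.42625 ≈ 0.950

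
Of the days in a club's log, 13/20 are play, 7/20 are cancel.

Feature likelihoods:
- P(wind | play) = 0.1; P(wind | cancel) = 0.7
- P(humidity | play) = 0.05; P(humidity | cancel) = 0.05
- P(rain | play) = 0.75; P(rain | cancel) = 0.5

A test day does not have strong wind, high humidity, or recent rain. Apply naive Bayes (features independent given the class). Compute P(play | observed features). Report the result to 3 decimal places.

play: 0.65 × (1−0.1) × (1−0.05) × (1−0.75) = 0.1389375
cancel: 0.35 × (1−0.7) × (1−0.05) × (1−0.5) = 0.049875
P(play | x) = 0.1389375 / 0.1888125 ≈ 0.736

0.736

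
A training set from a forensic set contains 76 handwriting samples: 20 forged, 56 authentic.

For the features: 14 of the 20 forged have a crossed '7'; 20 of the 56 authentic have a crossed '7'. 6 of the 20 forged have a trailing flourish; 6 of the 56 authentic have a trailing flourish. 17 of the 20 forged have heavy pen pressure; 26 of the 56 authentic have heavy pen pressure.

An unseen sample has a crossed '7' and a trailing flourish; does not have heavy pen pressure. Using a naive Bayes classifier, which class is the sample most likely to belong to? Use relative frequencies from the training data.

forged: (20/76) × (14/20) × (6/20) × (3/20) ≈ 0.00828947
authentic: (56/76) × (20/56) × (6/56) × (30/56) ≈ 0.0151047
Highest score → authentic.

authentic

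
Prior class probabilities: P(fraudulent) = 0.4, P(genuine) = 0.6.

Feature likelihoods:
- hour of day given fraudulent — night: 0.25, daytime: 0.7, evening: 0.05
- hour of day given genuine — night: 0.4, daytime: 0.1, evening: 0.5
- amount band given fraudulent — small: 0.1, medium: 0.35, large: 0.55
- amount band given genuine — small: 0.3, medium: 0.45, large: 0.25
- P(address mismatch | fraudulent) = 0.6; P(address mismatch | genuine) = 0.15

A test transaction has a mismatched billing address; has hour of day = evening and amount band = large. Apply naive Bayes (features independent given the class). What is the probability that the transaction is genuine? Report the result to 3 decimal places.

0.630

fraudulent: 0.4 × 0.05 × 0.55 × 0.6 = 0.0066
genuine: 0.6 × 0.5 × 0.25 × 0.15 = 0.01125
P(genuine | x) = 0.01125 / 0.01785 ≈ 0.630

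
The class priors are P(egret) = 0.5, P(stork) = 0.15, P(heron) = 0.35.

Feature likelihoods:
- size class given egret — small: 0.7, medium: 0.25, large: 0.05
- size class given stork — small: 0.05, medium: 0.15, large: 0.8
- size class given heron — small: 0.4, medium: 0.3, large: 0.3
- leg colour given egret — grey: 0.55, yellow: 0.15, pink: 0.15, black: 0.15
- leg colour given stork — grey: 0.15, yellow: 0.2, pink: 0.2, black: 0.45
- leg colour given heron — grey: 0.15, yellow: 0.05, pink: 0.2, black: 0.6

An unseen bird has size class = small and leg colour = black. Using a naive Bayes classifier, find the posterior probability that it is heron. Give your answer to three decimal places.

0.601

egret: 0.5 × 0.7 × 0.15 = 0.0525
stork: 0.15 × 0.05 × 0.45 = 0.003375
heron: 0.35 × 0.4 × 0.6 = 0.084
P(heron | x) = 0.084 / 0.139875 ≈ 0.601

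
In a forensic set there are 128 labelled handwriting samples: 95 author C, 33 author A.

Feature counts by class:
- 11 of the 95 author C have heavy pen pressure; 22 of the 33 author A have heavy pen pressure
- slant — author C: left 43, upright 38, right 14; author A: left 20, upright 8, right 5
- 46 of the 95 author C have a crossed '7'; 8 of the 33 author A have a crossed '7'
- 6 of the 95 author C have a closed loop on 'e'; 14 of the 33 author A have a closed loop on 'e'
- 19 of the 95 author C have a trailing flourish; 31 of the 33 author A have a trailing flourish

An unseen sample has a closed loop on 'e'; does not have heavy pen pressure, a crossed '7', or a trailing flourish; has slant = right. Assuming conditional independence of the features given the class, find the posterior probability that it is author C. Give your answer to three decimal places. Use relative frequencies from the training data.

0.909

author C: (95/128) × (84/95) × (14/95) × (49/95) × (6/95) × (76/95) ≈ 0.00252037
author A: (33/128) × (11/33) × (5/33) × (25/33) × (14/33) × (2/33) ≈ 0.000253627
P(author C | x) = 0.00252037 / 0.002773997 ≈ 0.909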